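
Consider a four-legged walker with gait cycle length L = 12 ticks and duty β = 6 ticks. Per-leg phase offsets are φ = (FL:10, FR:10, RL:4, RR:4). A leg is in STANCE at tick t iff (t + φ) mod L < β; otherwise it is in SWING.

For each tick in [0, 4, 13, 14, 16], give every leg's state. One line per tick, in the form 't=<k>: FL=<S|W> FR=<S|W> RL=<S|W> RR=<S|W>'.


t=0: FL=W FR=W RL=S RR=S
t=4: FL=S FR=S RL=W RR=W
t=13: FL=W FR=W RL=S RR=S
t=14: FL=S FR=S RL=W RR=W
t=16: FL=S FR=S RL=W RR=W

t=0: phase=(10,10,4,4) vs β=6 → FL=W FR=W RL=S RR=S
t=4: phase=(2,2,8,8) vs β=6 → FL=S FR=S RL=W RR=W
t=13: phase=(11,11,5,5) vs β=6 → FL=W FR=W RL=S RR=S
t=14: phase=(0,0,6,6) vs β=6 → FL=S FR=S RL=W RR=W
t=16: phase=(2,2,8,8) vs β=6 → FL=S FR=S RL=W RR=W


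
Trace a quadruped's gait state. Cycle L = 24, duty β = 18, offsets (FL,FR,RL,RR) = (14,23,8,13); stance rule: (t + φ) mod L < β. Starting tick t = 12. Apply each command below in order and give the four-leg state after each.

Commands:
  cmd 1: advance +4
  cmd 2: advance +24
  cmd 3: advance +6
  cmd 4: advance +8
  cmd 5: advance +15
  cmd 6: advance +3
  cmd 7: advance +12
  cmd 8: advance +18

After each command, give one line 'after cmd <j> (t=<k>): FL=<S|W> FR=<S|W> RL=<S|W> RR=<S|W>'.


after cmd 1 (t=16): FL=S FR=S RL=S RR=S
after cmd 2 (t=40): FL=S FR=S RL=S RR=S
after cmd 3 (t=46): FL=S FR=W RL=S RR=S
after cmd 4 (t=54): FL=W FR=S RL=S RR=W
after cmd 5 (t=69): FL=S FR=W RL=S RR=S
after cmd 6 (t=72): FL=S FR=W RL=S RR=S
after cmd 7 (t=84): FL=S FR=S RL=W RR=S
after cmd 8 (t=102): FL=W FR=S RL=S RR=W

start t=12: FL=S FR=S RL=W RR=S
cmd 1: advance +4 → t=16, phase=(6,15,0,5) → FL=S FR=S RL=S RR=S
cmd 2: advance +24 → t=40, phase=(6,15,0,5) → FL=S FR=S RL=S RR=S
cmd 3: advance +6 → t=46, phase=(12,21,6,11) → FL=S FR=W RL=S RR=S
cmd 4: advance +8 → t=54, phase=(20,5,14,19) → FL=W FR=S RL=S RR=W
cmd 5: advance +15 → t=69, phase=(11,20,5,10) → FL=S FR=W RL=S RR=S
cmd 6: advance +3 → t=72, phase=(14,23,8,13) → FL=S FR=W RL=S RR=S
cmd 7: advance +12 → t=84, phase=(2,11,20,1) → FL=S FR=S RL=W RR=S
cmd 8: advance +18 → t=102, phase=(20,5,14,19) → FL=W FR=S RL=S RR=W


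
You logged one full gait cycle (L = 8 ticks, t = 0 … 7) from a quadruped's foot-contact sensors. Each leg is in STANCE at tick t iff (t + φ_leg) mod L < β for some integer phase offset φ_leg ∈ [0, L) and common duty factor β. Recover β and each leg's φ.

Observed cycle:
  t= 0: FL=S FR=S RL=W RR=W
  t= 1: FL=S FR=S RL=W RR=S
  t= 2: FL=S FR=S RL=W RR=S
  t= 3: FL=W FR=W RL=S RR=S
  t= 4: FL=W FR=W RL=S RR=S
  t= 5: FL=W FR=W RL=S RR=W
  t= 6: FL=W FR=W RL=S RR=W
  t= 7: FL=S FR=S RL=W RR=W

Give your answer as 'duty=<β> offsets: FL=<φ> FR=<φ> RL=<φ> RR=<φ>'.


duty β = stance ticks per leg = 4
FL: stance ticks = 4; W→S at t=7 → φ=1
FR: stance ticks = 4; W→S at t=7 → φ=1
RL: stance ticks = 4; W→S at t=3 → φ=5
RR: stance ticks = 4; W→S at t=1 → φ=7

duty=4 offsets: FL=1 FR=1 RL=5 RR=7


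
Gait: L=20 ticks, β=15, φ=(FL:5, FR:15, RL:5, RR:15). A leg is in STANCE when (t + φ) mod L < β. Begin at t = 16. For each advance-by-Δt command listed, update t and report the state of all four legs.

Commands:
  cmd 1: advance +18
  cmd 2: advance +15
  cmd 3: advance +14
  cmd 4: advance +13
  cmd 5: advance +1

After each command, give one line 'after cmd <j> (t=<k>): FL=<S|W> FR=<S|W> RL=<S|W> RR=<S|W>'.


start t=16: FL=S FR=S RL=S RR=S
cmd 1: advance +18 → t=34, phase=(19,9,19,9) → FL=W FR=S RL=W RR=S
cmd 2: advance +15 → t=49, phase=(14,4,14,4) → FL=S FR=S RL=S RR=S
cmd 3: advance +14 → t=63, phase=(8,18,8,18) → FL=S FR=W RL=S RR=W
cmd 4: advance +13 → t=76, phase=(1,11,1,11) → FL=S FR=S RL=S RR=S
cmd 5: advance +1 → t=77, phase=(2,12,2,12) → FL=S FR=S RL=S RR=S

after cmd 1 (t=34): FL=W FR=S RL=W RR=S
after cmd 2 (t=49): FL=S FR=S RL=S RR=S
after cmd 3 (t=63): FL=S FR=W RL=S RR=W
after cmd 4 (t=76): FL=S FR=S RL=S RR=S
after cmd 5 (t=77): FL=S FR=S RL=S RR=S


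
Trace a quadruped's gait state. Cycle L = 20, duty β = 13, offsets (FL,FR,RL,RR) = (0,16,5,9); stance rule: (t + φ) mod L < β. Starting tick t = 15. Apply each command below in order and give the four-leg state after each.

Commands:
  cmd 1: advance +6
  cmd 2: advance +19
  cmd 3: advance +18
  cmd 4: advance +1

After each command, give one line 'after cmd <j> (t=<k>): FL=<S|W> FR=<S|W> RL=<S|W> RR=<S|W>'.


after cmd 1 (t=21): FL=S FR=W RL=S RR=S
after cmd 2 (t=40): FL=S FR=W RL=S RR=S
after cmd 3 (t=58): FL=W FR=W RL=S RR=S
after cmd 4 (t=59): FL=W FR=W RL=S RR=S

start t=15: FL=W FR=S RL=S RR=S
cmd 1: advance +6 → t=21, phase=(1,17,6,10) → FL=S FR=W RL=S RR=S
cmd 2: advance +19 → t=40, phase=(0,16,5,9) → FL=S FR=W RL=S RR=S
cmd 3: advance +18 → t=58, phase=(18,14,3,7) → FL=W FR=W RL=S RR=S
cmd 4: advance +1 → t=59, phase=(19,15,4,8) → FL=W FR=W RL=S RR=S


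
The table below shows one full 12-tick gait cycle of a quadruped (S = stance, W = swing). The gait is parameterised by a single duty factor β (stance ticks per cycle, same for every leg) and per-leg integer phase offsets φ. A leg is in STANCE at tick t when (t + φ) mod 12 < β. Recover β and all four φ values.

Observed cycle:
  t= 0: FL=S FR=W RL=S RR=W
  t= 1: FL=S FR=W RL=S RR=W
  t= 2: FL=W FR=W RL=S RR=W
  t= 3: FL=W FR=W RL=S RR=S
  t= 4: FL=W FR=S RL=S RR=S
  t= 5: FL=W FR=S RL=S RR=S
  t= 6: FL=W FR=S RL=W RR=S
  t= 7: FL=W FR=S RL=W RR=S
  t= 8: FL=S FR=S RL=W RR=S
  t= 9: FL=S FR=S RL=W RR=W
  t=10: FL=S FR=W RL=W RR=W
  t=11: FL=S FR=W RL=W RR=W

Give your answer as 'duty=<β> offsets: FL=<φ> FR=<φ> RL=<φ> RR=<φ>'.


duty=6 offsets: FL=4 FR=8 RL=0 RR=9

duty β = stance ticks per leg = 6
FL: stance ticks = 6; W→S at t=8 → φ=4
FR: stance ticks = 6; W→S at t=4 → φ=8
RL: stance ticks = 6; W→S at t=0 → φ=0
RR: stance ticks = 6; W→S at t=3 → φ=9


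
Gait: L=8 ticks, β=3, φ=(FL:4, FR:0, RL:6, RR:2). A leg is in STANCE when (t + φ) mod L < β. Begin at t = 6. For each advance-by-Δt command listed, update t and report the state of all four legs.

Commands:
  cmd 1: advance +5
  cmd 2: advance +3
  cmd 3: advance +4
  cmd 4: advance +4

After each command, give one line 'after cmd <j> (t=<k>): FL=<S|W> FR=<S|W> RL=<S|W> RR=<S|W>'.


start t=6: FL=S FR=W RL=W RR=S
cmd 1: advance +5 → t=11, phase=(7,3,1,5) → FL=W FR=W RL=S RR=W
cmd 2: advance +3 → t=14, phase=(2,6,4,0) → FL=S FR=W RL=W RR=S
cmd 3: advance +4 → t=18, phase=(6,2,0,4) → FL=W FR=S RL=S RR=W
cmd 4: advance +4 → t=22, phase=(2,6,4,0) → FL=S FR=W RL=W RR=S

after cmd 1 (t=11): FL=W FR=W RL=S RR=W
after cmd 2 (t=14): FL=S FR=W RL=W RR=S
after cmd 3 (t=18): FL=W FR=S RL=S RR=W
after cmd 4 (t=22): FL=S FR=W RL=W RR=S


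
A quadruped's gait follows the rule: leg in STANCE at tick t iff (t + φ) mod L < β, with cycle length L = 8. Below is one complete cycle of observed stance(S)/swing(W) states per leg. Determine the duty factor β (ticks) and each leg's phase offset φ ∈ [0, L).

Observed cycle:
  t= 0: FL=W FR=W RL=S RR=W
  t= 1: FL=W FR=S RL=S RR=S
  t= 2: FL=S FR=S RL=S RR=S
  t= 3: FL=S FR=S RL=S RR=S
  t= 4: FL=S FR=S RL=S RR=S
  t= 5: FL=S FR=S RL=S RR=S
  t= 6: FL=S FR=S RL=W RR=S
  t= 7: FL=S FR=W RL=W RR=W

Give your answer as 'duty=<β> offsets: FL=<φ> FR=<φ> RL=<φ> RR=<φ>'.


duty=6 offsets: FL=6 FR=7 RL=0 RR=7

duty β = stance ticks per leg = 6
FL: stance ticks = 6; W→S at t=2 → φ=6
FR: stance ticks = 6; W→S at t=1 → φ=7
RL: stance ticks = 6; W→S at t=0 → φ=0
RR: stance ticks = 6; W→S at t=1 → φ=7


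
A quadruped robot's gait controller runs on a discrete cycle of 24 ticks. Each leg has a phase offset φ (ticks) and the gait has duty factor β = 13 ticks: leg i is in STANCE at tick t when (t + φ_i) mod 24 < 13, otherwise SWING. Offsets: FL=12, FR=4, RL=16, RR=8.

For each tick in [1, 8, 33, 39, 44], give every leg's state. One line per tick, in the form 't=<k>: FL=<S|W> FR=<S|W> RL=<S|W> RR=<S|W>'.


t=1: FL=W FR=S RL=W RR=S
t=8: FL=W FR=S RL=S RR=W
t=33: FL=W FR=W RL=S RR=W
t=39: FL=S FR=W RL=S RR=W
t=44: FL=S FR=S RL=S RR=S

t=1: phase=(13,5,17,9) vs β=13 → FL=W FR=S RL=W RR=S
t=8: phase=(20,12,0,16) vs β=13 → FL=W FR=S RL=S RR=W
t=33: phase=(21,13,1,17) vs β=13 → FL=W FR=W RL=S RR=W
t=39: phase=(3,19,7,23) vs β=13 → FL=S FR=W RL=S RR=W
t=44: phase=(8,0,12,4) vs β=13 → FL=S FR=S RL=S RR=S


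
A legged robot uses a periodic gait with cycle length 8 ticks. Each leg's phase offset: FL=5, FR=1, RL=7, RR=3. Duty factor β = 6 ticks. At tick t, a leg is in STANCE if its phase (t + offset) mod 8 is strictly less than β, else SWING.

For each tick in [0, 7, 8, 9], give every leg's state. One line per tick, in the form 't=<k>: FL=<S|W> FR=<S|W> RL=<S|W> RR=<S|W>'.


t=0: phase=(5,1,7,3) vs β=6 → FL=S FR=S RL=W RR=S
t=7: phase=(4,0,6,2) vs β=6 → FL=S FR=S RL=W RR=S
t=8: phase=(5,1,7,3) vs β=6 → FL=S FR=S RL=W RR=S
t=9: phase=(6,2,0,4) vs β=6 → FL=W FR=S RL=S RR=S

t=0: FL=S FR=S RL=W RR=S
t=7: FL=S FR=S RL=W RR=S
t=8: FL=S FR=S RL=W RR=S
t=9: FL=W FR=S RL=S RR=S


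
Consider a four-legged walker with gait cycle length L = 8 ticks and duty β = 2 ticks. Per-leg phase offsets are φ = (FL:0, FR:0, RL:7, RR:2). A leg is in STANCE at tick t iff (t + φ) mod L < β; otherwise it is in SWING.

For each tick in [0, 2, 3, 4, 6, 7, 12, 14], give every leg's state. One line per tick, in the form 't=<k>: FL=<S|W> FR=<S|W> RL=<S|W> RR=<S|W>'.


t=0: FL=S FR=S RL=W RR=W
t=2: FL=W FR=W RL=S RR=W
t=3: FL=W FR=W RL=W RR=W
t=4: FL=W FR=W RL=W RR=W
t=6: FL=W FR=W RL=W RR=S
t=7: FL=W FR=W RL=W RR=S
t=12: FL=W FR=W RL=W RR=W
t=14: FL=W FR=W RL=W RR=S

t=0: phase=(0,0,7,2) vs β=2 → FL=S FR=S RL=W RR=W
t=2: phase=(2,2,1,4) vs β=2 → FL=W FR=W RL=S RR=W
t=3: phase=(3,3,2,5) vs β=2 → FL=W FR=W RL=W RR=W
t=4: phase=(4,4,3,6) vs β=2 → FL=W FR=W RL=W RR=W
t=6: phase=(6,6,5,0) vs β=2 → FL=W FR=W RL=W RR=S
t=7: phase=(7,7,6,1) vs β=2 → FL=W FR=W RL=W RR=S
t=12: phase=(4,4,3,6) vs β=2 → FL=W FR=W RL=W RR=W
t=14: phase=(6,6,5,0) vs β=2 → FL=W FR=W RL=W RR=S


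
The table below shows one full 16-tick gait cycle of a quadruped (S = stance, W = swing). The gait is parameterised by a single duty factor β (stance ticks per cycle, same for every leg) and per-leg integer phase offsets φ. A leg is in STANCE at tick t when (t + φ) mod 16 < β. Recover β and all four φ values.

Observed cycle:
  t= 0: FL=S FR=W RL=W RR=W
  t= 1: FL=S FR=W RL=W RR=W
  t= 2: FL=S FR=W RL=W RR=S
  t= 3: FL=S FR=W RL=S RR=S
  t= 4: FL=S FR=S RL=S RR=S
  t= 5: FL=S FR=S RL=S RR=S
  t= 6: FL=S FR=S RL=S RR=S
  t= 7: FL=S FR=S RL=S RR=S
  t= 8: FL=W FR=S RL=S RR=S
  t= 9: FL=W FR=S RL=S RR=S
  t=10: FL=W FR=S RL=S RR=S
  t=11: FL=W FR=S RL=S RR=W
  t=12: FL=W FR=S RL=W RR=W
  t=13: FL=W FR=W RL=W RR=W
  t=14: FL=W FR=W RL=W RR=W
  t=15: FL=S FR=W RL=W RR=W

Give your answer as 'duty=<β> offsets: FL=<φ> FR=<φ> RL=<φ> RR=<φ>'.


duty=9 offsets: FL=1 FR=12 RL=13 RR=14

duty β = stance ticks per leg = 9
FL: stance ticks = 9; W→S at t=15 → φ=1
FR: stance ticks = 9; W→S at t=4 → φ=12
RL: stance ticks = 9; W→S at t=3 → φ=13
RR: stance ticks = 9; W→S at t=2 → φ=14


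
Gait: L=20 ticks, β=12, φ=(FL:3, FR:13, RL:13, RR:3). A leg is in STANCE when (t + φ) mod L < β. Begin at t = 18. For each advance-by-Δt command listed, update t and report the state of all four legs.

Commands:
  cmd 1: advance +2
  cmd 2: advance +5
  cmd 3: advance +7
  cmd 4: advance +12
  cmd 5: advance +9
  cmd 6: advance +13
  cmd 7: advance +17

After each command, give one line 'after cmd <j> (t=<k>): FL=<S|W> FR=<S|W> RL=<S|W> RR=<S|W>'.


start t=18: FL=S FR=S RL=S RR=S
cmd 1: advance +2 → t=20, phase=(3,13,13,3) → FL=S FR=W RL=W RR=S
cmd 2: advance +5 → t=25, phase=(8,18,18,8) → FL=S FR=W RL=W RR=S
cmd 3: advance +7 → t=32, phase=(15,5,5,15) → FL=W FR=S RL=S RR=W
cmd 4: advance +12 → t=44, phase=(7,17,17,7) → FL=S FR=W RL=W RR=S
cmd 5: advance +9 → t=53, phase=(16,6,6,16) → FL=W FR=S RL=S RR=W
cmd 6: advance +13 → t=66, phase=(9,19,19,9) → FL=S FR=W RL=W RR=S
cmd 7: advance +17 → t=83, phase=(6,16,16,6) → FL=S FR=W RL=W RR=S

after cmd 1 (t=20): FL=S FR=W RL=W RR=S
after cmd 2 (t=25): FL=S FR=W RL=W RR=S
after cmd 3 (t=32): FL=W FR=S RL=S RR=W
after cmd 4 (t=44): FL=S FR=W RL=W RR=S
after cmd 5 (t=53): FL=W FR=S RL=S RR=W
after cmd 6 (t=66): FL=S FR=W RL=W RR=S
after cmd 7 (t=83): FL=S FR=W RL=W RR=S


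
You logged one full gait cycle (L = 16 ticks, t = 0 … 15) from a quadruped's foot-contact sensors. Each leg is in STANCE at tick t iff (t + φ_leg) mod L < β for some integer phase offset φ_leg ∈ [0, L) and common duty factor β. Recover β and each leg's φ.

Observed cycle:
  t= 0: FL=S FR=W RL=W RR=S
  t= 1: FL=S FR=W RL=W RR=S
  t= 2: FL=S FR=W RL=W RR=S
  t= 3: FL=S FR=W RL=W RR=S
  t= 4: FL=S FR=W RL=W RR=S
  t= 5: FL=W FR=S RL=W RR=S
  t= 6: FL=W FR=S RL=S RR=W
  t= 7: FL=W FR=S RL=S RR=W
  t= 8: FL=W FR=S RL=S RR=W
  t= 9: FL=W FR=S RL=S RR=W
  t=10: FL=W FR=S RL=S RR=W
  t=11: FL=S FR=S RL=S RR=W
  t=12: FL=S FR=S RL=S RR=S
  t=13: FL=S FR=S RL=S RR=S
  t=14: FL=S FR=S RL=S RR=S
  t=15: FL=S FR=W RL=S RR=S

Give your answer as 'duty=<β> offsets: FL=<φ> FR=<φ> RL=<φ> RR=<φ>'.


duty β = stance ticks per leg = 10
FL: stance ticks = 10; W→S at t=11 → φ=5
FR: stance ticks = 10; W→S at t=5 → φ=11
RL: stance ticks = 10; W→S at t=6 → φ=10
RR: stance ticks = 10; W→S at t=12 → φ=4

duty=10 offsets: FL=5 FR=11 RL=10 RR=4


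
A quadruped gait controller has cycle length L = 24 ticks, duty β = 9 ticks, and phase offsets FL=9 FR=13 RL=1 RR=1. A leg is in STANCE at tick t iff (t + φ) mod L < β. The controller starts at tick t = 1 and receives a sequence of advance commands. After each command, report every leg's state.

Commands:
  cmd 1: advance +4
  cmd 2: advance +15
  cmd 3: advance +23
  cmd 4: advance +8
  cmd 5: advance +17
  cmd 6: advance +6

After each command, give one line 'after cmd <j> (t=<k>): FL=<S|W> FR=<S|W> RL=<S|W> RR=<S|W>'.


after cmd 1 (t=5): FL=W FR=W RL=S RR=S
after cmd 2 (t=20): FL=S FR=W RL=W RR=W
after cmd 3 (t=43): FL=S FR=S RL=W RR=W
after cmd 4 (t=51): FL=W FR=W RL=S RR=S
after cmd 5 (t=68): FL=S FR=W RL=W RR=W
after cmd 6 (t=74): FL=W FR=W RL=S RR=S

start t=1: FL=W FR=W RL=S RR=S
cmd 1: advance +4 → t=5, phase=(14,18,6,6) → FL=W FR=W RL=S RR=S
cmd 2: advance +15 → t=20, phase=(5,9,21,21) → FL=S FR=W RL=W RR=W
cmd 3: advance +23 → t=43, phase=(4,8,20,20) → FL=S FR=S RL=W RR=W
cmd 4: advance +8 → t=51, phase=(12,16,4,4) → FL=W FR=W RL=S RR=S
cmd 5: advance +17 → t=68, phase=(5,9,21,21) → FL=S FR=W RL=W RR=W
cmd 6: advance +6 → t=74, phase=(11,15,3,3) → FL=W FR=W RL=S RR=S


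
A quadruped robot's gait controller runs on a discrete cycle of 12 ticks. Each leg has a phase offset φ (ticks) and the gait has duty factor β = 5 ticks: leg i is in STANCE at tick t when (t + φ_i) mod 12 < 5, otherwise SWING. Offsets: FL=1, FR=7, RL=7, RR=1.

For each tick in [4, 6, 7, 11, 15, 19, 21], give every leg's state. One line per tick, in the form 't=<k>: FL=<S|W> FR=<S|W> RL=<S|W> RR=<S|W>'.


t=4: FL=W FR=W RL=W RR=W
t=6: FL=W FR=S RL=S RR=W
t=7: FL=W FR=S RL=S RR=W
t=11: FL=S FR=W RL=W RR=S
t=15: FL=S FR=W RL=W RR=S
t=19: FL=W FR=S RL=S RR=W
t=21: FL=W FR=S RL=S RR=W

t=4: phase=(5,11,11,5) vs β=5 → FL=W FR=W RL=W RR=W
t=6: phase=(7,1,1,7) vs β=5 → FL=W FR=S RL=S RR=W
t=7: phase=(8,2,2,8) vs β=5 → FL=W FR=S RL=S RR=W
t=11: phase=(0,6,6,0) vs β=5 → FL=S FR=W RL=W RR=S
t=15: phase=(4,10,10,4) vs β=5 → FL=S FR=W RL=W RR=S
t=19: phase=(8,2,2,8) vs β=5 → FL=W FR=S RL=S RR=W
t=21: phase=(10,4,4,10) vs β=5 → FL=W FR=S RL=S RR=W


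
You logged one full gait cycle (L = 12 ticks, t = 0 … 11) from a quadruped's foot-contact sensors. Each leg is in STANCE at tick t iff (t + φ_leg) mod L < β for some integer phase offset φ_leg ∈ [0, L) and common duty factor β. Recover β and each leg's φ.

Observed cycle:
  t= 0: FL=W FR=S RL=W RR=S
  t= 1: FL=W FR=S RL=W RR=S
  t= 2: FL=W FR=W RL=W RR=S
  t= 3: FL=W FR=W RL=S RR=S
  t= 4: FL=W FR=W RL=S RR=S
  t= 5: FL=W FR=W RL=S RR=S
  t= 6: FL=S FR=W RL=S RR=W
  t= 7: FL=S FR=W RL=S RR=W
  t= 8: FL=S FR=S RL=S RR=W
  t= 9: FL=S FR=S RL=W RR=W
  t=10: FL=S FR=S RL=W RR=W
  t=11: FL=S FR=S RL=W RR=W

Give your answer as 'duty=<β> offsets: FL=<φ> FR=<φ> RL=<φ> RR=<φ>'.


duty β = stance ticks per leg = 6
FL: stance ticks = 6; W→S at t=6 → φ=6
FR: stance ticks = 6; W→S at t=8 → φ=4
RL: stance ticks = 6; W→S at t=3 → φ=9
RR: stance ticks = 6; W→S at t=0 → φ=0

duty=6 offsets: FL=6 FR=4 RL=9 RR=0


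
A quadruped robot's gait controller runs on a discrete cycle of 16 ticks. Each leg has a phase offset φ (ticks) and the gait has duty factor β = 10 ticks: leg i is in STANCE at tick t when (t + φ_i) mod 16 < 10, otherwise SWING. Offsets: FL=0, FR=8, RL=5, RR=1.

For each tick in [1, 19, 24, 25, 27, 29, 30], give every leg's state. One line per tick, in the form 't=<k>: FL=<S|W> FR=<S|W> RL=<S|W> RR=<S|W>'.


t=1: phase=(1,9,6,2) vs β=10 → FL=S FR=S RL=S RR=S
t=19: phase=(3,11,8,4) vs β=10 → FL=S FR=W RL=S RR=S
t=24: phase=(8,0,13,9) vs β=10 → FL=S FR=S RL=W RR=S
t=25: phase=(9,1,14,10) vs β=10 → FL=S FR=S RL=W RR=W
t=27: phase=(11,3,0,12) vs β=10 → FL=W FR=S RL=S RR=W
t=29: phase=(13,5,2,14) vs β=10 → FL=W FR=S RL=S RR=W
t=30: phase=(14,6,3,15) vs β=10 → FL=W FR=S RL=S RR=W

t=1: FL=S FR=S RL=S RR=S
t=19: FL=S FR=W RL=S RR=S
t=24: FL=S FR=S RL=W RR=S
t=25: FL=S FR=S RL=W RR=W
t=27: FL=W FR=S RL=S RR=W
t=29: FL=W FR=S RL=S RR=W
t=30: FL=W FR=S RL=S RR=W


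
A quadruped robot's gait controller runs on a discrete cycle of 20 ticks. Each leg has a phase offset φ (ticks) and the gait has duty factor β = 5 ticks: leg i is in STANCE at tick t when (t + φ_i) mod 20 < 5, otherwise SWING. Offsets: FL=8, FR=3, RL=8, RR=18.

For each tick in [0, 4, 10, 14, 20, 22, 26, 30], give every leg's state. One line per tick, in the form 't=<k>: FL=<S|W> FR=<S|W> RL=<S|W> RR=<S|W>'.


t=0: phase=(8,3,8,18) vs β=5 → FL=W FR=S RL=W RR=W
t=4: phase=(12,7,12,2) vs β=5 → FL=W FR=W RL=W RR=S
t=10: phase=(18,13,18,8) vs β=5 → FL=W FR=W RL=W RR=W
t=14: phase=(2,17,2,12) vs β=5 → FL=S FR=W RL=S RR=W
t=20: phase=(8,3,8,18) vs β=5 → FL=W FR=S RL=W RR=W
t=22: phase=(10,5,10,0) vs β=5 → FL=W FR=W RL=W RR=S
t=26: phase=(14,9,14,4) vs β=5 → FL=W FR=W RL=W RR=S
t=30: phase=(18,13,18,8) vs β=5 → FL=W FR=W RL=W RR=W

t=0: FL=W FR=S RL=W RR=W
t=4: FL=W FR=W RL=W RR=S
t=10: FL=W FR=W RL=W RR=W
t=14: FL=S FR=W RL=S RR=W
t=20: FL=W FR=S RL=W RR=W
t=22: FL=W FR=W RL=W RR=S
t=26: FL=W FR=W RL=W RR=S
t=30: FL=W FR=W RL=W RR=W


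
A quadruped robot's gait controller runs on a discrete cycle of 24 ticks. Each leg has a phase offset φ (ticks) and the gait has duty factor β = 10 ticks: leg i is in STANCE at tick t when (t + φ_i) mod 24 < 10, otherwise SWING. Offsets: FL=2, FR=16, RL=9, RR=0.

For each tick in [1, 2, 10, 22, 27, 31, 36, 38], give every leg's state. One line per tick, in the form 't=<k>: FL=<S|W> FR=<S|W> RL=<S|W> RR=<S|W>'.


t=1: FL=S FR=W RL=W RR=S
t=2: FL=S FR=W RL=W RR=S
t=10: FL=W FR=S RL=W RR=W
t=22: FL=S FR=W RL=S RR=W
t=27: FL=S FR=W RL=W RR=S
t=31: FL=S FR=W RL=W RR=S
t=36: FL=W FR=S RL=W RR=W
t=38: FL=W FR=S RL=W RR=W

t=1: phase=(3,17,10,1) vs β=10 → FL=S FR=W RL=W RR=S
t=2: phase=(4,18,11,2) vs β=10 → FL=S FR=W RL=W RR=S
t=10: phase=(12,2,19,10) vs β=10 → FL=W FR=S RL=W RR=W
t=22: phase=(0,14,7,22) vs β=10 → FL=S FR=W RL=S RR=W
t=27: phase=(5,19,12,3) vs β=10 → FL=S FR=W RL=W RR=S
t=31: phase=(9,23,16,7) vs β=10 → FL=S FR=W RL=W RR=S
t=36: phase=(14,4,21,12) vs β=10 → FL=W FR=S RL=W RR=W
t=38: phase=(16,6,23,14) vs β=10 → FL=W FR=S RL=W RR=W


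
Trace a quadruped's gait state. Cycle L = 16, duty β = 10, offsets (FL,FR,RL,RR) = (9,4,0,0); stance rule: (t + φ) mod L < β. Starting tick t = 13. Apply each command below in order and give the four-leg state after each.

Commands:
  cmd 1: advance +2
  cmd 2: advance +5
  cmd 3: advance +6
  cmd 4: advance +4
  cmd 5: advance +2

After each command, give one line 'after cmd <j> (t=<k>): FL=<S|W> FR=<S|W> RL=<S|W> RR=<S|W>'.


after cmd 1 (t=15): FL=S FR=S RL=W RR=W
after cmd 2 (t=20): FL=W FR=S RL=S RR=S
after cmd 3 (t=26): FL=S FR=W RL=W RR=W
after cmd 4 (t=30): FL=S FR=S RL=W RR=W
after cmd 5 (t=32): FL=S FR=S RL=S RR=S

start t=13: FL=S FR=S RL=W RR=W
cmd 1: advance +2 → t=15, phase=(8,3,15,15) → FL=S FR=S RL=W RR=W
cmd 2: advance +5 → t=20, phase=(13,8,4,4) → FL=W FR=S RL=S RR=S
cmd 3: advance +6 → t=26, phase=(3,14,10,10) → FL=S FR=W RL=W RR=W
cmd 4: advance +4 → t=30, phase=(7,2,14,14) → FL=S FR=S RL=W RR=W
cmd 5: advance +2 → t=32, phase=(9,4,0,0) → FL=S FR=S RL=S RR=S


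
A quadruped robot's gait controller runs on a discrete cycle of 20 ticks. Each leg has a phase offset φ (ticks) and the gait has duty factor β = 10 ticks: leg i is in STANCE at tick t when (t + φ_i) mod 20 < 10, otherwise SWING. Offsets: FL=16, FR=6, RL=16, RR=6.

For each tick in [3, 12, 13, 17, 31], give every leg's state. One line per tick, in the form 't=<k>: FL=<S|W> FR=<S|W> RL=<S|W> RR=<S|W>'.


t=3: FL=W FR=S RL=W RR=S
t=12: FL=S FR=W RL=S RR=W
t=13: FL=S FR=W RL=S RR=W
t=17: FL=W FR=S RL=W RR=S
t=31: FL=S FR=W RL=S RR=W

t=3: phase=(19,9,19,9) vs β=10 → FL=W FR=S RL=W RR=S
t=12: phase=(8,18,8,18) vs β=10 → FL=S FR=W RL=S RR=W
t=13: phase=(9,19,9,19) vs β=10 → FL=S FR=W RL=S RR=W
t=17: phase=(13,3,13,3) vs β=10 → FL=W FR=S RL=W RR=S
t=31: phase=(7,17,7,17) vs β=10 → FL=S FR=W RL=S RR=W


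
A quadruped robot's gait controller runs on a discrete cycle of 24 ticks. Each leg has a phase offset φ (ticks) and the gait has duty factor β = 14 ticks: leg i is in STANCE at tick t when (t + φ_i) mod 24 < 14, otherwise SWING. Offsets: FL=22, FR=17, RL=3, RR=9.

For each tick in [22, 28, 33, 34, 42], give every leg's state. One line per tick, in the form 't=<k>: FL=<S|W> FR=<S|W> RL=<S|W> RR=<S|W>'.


t=22: phase=(20,15,1,7) vs β=14 → FL=W FR=W RL=S RR=S
t=28: phase=(2,21,7,13) vs β=14 → FL=S FR=W RL=S RR=S
t=33: phase=(7,2,12,18) vs β=14 → FL=S FR=S RL=S RR=W
t=34: phase=(8,3,13,19) vs β=14 → FL=S FR=S RL=S RR=W
t=42: phase=(16,11,21,3) vs β=14 → FL=W FR=S RL=W RR=S

t=22: FL=W FR=W RL=S RR=S
t=28: FL=S FR=W RL=S RR=S
t=33: FL=S FR=S RL=S RR=W
t=34: FL=S FR=S RL=S RR=W
t=42: FL=W FR=S RL=W RR=S


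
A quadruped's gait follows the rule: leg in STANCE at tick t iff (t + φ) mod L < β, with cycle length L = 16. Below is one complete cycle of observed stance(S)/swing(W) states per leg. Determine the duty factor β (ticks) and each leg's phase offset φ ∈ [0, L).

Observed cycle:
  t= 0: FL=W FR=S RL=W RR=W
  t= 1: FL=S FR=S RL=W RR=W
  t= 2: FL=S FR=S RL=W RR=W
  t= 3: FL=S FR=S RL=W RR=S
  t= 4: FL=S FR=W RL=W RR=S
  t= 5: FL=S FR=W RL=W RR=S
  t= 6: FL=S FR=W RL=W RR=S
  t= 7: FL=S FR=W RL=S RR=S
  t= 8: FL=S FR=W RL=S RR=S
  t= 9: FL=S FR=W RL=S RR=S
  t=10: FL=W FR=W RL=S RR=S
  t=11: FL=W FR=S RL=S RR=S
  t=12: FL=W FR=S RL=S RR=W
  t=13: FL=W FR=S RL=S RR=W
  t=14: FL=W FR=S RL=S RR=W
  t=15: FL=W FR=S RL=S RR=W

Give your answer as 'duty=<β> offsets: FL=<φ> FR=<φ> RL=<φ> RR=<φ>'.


duty=9 offsets: FL=15 FR=5 RL=9 RR=13

duty β = stance ticks per leg = 9
FL: stance ticks = 9; W→S at t=1 → φ=15
FR: stance ticks = 9; W→S at t=11 → φ=5
RL: stance ticks = 9; W→S at t=7 → φ=9
RR: stance ticks = 9; W→S at t=3 → φ=13


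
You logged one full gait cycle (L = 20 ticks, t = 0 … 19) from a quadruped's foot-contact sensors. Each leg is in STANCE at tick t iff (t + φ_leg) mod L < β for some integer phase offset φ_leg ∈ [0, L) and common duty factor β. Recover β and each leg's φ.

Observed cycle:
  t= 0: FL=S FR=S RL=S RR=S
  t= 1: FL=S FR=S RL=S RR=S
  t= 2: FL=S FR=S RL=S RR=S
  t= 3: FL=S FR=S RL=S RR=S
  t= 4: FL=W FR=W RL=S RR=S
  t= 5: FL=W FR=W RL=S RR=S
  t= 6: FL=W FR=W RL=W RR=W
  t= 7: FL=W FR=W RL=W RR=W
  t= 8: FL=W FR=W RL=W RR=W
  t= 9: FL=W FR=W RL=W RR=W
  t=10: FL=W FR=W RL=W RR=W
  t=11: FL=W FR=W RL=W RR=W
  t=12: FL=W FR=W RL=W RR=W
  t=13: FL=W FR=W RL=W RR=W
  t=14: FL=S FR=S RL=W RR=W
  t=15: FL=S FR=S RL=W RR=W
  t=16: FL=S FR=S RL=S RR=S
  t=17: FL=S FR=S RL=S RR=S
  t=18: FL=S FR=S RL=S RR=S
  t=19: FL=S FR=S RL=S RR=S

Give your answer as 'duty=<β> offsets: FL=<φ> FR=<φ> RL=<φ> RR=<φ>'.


duty=10 offsets: FL=6 FR=6 RL=4 RR=4

duty β = stance ticks per leg = 10
FL: stance ticks = 10; W→S at t=14 → φ=6
FR: stance ticks = 10; W→S at t=14 → φ=6
RL: stance ticks = 10; W→S at t=16 → φ=4
RR: stance ticks = 10; W→S at t=16 → φ=4


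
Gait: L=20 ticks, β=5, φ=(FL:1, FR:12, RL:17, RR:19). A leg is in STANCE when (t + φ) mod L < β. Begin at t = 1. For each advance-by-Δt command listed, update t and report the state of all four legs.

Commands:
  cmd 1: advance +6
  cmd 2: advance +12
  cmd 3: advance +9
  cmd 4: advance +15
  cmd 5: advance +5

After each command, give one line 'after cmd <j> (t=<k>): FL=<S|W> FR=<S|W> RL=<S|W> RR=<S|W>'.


after cmd 1 (t=7): FL=W FR=W RL=S RR=W
after cmd 2 (t=19): FL=S FR=W RL=W RR=W
after cmd 3 (t=28): FL=W FR=S RL=W RR=W
after cmd 4 (t=43): FL=S FR=W RL=S RR=S
after cmd 5 (t=48): FL=W FR=S RL=W RR=W

start t=1: FL=S FR=W RL=W RR=S
cmd 1: advance +6 → t=7, phase=(8,19,4,6) → FL=W FR=W RL=S RR=W
cmd 2: advance +12 → t=19, phase=(0,11,16,18) → FL=S FR=W RL=W RR=W
cmd 3: advance +9 → t=28, phase=(9,0,5,7) → FL=W FR=S RL=W RR=W
cmd 4: advance +15 → t=43, phase=(4,15,0,2) → FL=S FR=W RL=S RR=S
cmd 5: advance +5 → t=48, phase=(9,0,5,7) → FL=W FR=S RL=W RR=W


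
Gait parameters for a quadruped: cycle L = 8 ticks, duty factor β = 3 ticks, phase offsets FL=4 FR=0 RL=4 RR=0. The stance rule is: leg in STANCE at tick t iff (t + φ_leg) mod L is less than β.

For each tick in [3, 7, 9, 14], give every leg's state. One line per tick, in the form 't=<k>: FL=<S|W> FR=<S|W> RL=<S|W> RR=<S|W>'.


t=3: FL=W FR=W RL=W RR=W
t=7: FL=W FR=W RL=W RR=W
t=9: FL=W FR=S RL=W RR=S
t=14: FL=S FR=W RL=S RR=W

t=3: phase=(7,3,7,3) vs β=3 → FL=W FR=W RL=W RR=W
t=7: phase=(3,7,3,7) vs β=3 → FL=W FR=W RL=W RR=W
t=9: phase=(5,1,5,1) vs β=3 → FL=W FR=S RL=W RR=S
t=14: phase=(2,6,2,6) vs β=3 → FL=S FR=W RL=S RR=W


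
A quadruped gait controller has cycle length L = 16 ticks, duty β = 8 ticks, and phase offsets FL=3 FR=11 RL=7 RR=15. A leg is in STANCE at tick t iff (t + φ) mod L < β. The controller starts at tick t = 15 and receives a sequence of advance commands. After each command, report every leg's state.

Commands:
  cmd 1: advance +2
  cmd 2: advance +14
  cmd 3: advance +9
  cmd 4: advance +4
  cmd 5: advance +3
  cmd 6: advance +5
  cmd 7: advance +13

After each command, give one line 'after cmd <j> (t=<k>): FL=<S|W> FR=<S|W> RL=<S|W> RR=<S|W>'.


after cmd 1 (t=17): FL=S FR=W RL=W RR=S
after cmd 2 (t=31): FL=S FR=W RL=S RR=W
after cmd 3 (t=40): FL=W FR=S RL=W RR=S
after cmd 4 (t=44): FL=W FR=S RL=S RR=W
after cmd 5 (t=47): FL=S FR=W RL=S RR=W
after cmd 6 (t=52): FL=S FR=W RL=W RR=S
after cmd 7 (t=65): FL=S FR=W RL=W RR=S

start t=15: FL=S FR=W RL=S RR=W
cmd 1: advance +2 → t=17, phase=(4,12,8,0) → FL=S FR=W RL=W RR=S
cmd 2: advance +14 → t=31, phase=(2,10,6,14) → FL=S FR=W RL=S RR=W
cmd 3: advance +9 → t=40, phase=(11,3,15,7) → FL=W FR=S RL=W RR=S
cmd 4: advance +4 → t=44, phase=(15,7,3,11) → FL=W FR=S RL=S RR=W
cmd 5: advance +3 → t=47, phase=(2,10,6,14) → FL=S FR=W RL=S RR=W
cmd 6: advance +5 → t=52, phase=(7,15,11,3) → FL=S FR=W RL=W RR=S
cmd 7: advance +13 → t=65, phase=(4,12,8,0) → FL=S FR=W RL=W RR=S


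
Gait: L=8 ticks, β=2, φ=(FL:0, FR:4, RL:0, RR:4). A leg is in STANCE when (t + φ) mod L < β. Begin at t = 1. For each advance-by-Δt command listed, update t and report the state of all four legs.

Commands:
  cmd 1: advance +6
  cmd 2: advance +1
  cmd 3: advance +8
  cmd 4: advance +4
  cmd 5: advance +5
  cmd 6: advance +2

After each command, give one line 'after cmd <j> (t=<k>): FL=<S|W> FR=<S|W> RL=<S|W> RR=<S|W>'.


after cmd 1 (t=7): FL=W FR=W RL=W RR=W
after cmd 2 (t=8): FL=S FR=W RL=S RR=W
after cmd 3 (t=16): FL=S FR=W RL=S RR=W
after cmd 4 (t=20): FL=W FR=S RL=W RR=S
after cmd 5 (t=25): FL=S FR=W RL=S RR=W
after cmd 6 (t=27): FL=W FR=W RL=W RR=W

start t=1: FL=S FR=W RL=S RR=W
cmd 1: advance +6 → t=7, phase=(7,3,7,3) → FL=W FR=W RL=W RR=W
cmd 2: advance +1 → t=8, phase=(0,4,0,4) → FL=S FR=W RL=S RR=W
cmd 3: advance +8 → t=16, phase=(0,4,0,4) → FL=S FR=W RL=S RR=W
cmd 4: advance +4 → t=20, phase=(4,0,4,0) → FL=W FR=S RL=W RR=S
cmd 5: advance +5 → t=25, phase=(1,5,1,5) → FL=S FR=W RL=S RR=W
cmd 6: advance +2 → t=27, phase=(3,7,3,7) → FL=W FR=W RL=W RR=W


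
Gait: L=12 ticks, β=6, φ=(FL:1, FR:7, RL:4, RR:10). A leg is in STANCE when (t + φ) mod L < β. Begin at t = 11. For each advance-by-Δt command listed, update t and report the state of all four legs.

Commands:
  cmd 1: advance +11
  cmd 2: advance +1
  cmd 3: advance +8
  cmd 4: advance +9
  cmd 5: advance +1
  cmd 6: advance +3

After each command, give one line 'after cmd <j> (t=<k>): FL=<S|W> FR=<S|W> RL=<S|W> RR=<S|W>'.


start t=11: FL=S FR=W RL=S RR=W
cmd 1: advance +11 → t=22, phase=(11,5,2,8) → FL=W FR=S RL=S RR=W
cmd 2: advance +1 → t=23, phase=(0,6,3,9) → FL=S FR=W RL=S RR=W
cmd 3: advance +8 → t=31, phase=(8,2,11,5) → FL=W FR=S RL=W RR=S
cmd 4: advance +9 → t=40, phase=(5,11,8,2) → FL=S FR=W RL=W RR=S
cmd 5: advance +1 → t=41, phase=(6,0,9,3) → FL=W FR=S RL=W RR=S
cmd 6: advance +3 → t=44, phase=(9,3,0,6) → FL=W FR=S RL=S RR=W

after cmd 1 (t=22): FL=W FR=S RL=S RR=W
after cmd 2 (t=23): FL=S FR=W RL=S RR=W
after cmd 3 (t=31): FL=W FR=S RL=W RR=S
after cmd 4 (t=40): FL=S FR=W RL=W RR=S
after cmd 5 (t=41): FL=W FR=S RL=W RR=S
after cmd 6 (t=44): FL=W FR=S RL=S RR=W


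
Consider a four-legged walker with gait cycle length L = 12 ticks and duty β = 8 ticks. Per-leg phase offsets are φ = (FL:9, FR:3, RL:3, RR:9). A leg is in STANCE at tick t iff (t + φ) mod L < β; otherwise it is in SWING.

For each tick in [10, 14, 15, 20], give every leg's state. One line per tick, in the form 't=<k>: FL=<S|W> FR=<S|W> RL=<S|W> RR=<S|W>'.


t=10: phase=(7,1,1,7) vs β=8 → FL=S FR=S RL=S RR=S
t=14: phase=(11,5,5,11) vs β=8 → FL=W FR=S RL=S RR=W
t=15: phase=(0,6,6,0) vs β=8 → FL=S FR=S RL=S RR=S
t=20: phase=(5,11,11,5) vs β=8 → FL=S FR=W RL=W RR=S

t=10: FL=S FR=S RL=S RR=S
t=14: FL=W FR=S RL=S RR=W
t=15: FL=S FR=S RL=S RR=S
t=20: FL=S FR=W RL=W RR=S


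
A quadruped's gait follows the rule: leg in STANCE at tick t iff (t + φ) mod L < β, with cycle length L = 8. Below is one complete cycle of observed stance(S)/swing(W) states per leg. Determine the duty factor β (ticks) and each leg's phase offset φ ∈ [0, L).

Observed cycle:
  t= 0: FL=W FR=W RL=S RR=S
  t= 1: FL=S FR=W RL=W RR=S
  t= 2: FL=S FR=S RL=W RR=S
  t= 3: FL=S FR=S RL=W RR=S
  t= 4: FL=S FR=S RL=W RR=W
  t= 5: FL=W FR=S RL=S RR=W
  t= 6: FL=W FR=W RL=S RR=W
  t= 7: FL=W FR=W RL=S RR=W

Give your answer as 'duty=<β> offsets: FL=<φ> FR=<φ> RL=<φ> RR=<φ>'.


duty β = stance ticks per leg = 4
FL: stance ticks = 4; W→S at t=1 → φ=7
FR: stance ticks = 4; W→S at t=2 → φ=6
RL: stance ticks = 4; W→S at t=5 → φ=3
RR: stance ticks = 4; W→S at t=0 → φ=0

duty=4 offsets: FL=7 FR=6 RL=3 RR=0


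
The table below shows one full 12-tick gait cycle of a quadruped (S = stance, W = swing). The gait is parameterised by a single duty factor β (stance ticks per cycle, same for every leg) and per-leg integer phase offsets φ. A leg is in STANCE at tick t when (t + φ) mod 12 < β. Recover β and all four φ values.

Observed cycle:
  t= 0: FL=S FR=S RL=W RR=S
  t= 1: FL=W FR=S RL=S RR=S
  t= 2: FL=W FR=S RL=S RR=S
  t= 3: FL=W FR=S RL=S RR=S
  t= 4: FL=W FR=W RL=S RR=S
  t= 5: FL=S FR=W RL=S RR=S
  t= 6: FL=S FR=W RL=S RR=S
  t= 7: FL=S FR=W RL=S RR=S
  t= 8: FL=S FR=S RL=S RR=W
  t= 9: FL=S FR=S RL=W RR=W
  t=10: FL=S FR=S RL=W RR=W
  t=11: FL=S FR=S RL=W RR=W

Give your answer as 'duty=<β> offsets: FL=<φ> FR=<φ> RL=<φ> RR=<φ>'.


duty=8 offsets: FL=7 FR=4 RL=11 RR=0

duty β = stance ticks per leg = 8
FL: stance ticks = 8; W→S at t=5 → φ=7
FR: stance ticks = 8; W→S at t=8 → φ=4
RL: stance ticks = 8; W→S at t=1 → φ=11
RR: stance ticks = 8; W→S at t=0 → φ=0


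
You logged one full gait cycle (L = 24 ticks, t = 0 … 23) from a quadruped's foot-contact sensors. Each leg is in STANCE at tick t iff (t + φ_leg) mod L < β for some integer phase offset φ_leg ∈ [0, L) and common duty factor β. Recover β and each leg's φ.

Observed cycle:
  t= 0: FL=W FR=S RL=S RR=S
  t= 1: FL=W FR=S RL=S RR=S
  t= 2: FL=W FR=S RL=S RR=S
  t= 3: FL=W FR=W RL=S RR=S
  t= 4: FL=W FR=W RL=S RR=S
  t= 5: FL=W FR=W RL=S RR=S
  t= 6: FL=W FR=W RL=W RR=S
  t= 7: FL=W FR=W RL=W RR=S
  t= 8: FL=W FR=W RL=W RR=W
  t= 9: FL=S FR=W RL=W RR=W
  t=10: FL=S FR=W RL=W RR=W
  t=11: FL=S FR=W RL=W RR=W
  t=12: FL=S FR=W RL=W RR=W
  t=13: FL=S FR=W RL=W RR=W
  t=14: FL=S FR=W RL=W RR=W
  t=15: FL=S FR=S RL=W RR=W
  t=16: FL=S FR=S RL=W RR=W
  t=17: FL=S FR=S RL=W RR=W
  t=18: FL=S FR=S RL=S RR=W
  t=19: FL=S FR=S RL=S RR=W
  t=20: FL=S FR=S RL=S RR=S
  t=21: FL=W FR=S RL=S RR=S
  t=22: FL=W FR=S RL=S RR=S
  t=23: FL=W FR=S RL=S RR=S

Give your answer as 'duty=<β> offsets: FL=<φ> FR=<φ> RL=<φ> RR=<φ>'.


duty=12 offsets: FL=15 FR=9 RL=6 RR=4

duty β = stance ticks per leg = 12
FL: stance ticks = 12; W→S at t=9 → φ=15
FR: stance ticks = 12; W→S at t=15 → φ=9
RL: stance ticks = 12; W→S at t=18 → φ=6
RR: stance ticks = 12; W→S at t=20 → φ=4


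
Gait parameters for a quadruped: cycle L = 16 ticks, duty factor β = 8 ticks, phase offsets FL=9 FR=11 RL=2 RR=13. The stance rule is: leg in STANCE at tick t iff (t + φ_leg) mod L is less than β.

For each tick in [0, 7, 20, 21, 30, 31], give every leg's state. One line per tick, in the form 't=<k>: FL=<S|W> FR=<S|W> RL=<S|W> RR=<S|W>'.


t=0: FL=W FR=W RL=S RR=W
t=7: FL=S FR=S RL=W RR=S
t=20: FL=W FR=W RL=S RR=S
t=21: FL=W FR=S RL=S RR=S
t=30: FL=S FR=W RL=S RR=W
t=31: FL=W FR=W RL=S RR=W

t=0: phase=(9,11,2,13) vs β=8 → FL=W FR=W RL=S RR=W
t=7: phase=(0,2,9,4) vs β=8 → FL=S FR=S RL=W RR=S
t=20: phase=(13,15,6,1) vs β=8 → FL=W FR=W RL=S RR=S
t=21: phase=(14,0,7,2) vs β=8 → FL=W FR=S RL=S RR=S
t=30: phase=(7,9,0,11) vs β=8 → FL=S FR=W RL=S RR=W
t=31: phase=(8,10,1,12) vs β=8 → FL=W FR=W RL=S RR=W


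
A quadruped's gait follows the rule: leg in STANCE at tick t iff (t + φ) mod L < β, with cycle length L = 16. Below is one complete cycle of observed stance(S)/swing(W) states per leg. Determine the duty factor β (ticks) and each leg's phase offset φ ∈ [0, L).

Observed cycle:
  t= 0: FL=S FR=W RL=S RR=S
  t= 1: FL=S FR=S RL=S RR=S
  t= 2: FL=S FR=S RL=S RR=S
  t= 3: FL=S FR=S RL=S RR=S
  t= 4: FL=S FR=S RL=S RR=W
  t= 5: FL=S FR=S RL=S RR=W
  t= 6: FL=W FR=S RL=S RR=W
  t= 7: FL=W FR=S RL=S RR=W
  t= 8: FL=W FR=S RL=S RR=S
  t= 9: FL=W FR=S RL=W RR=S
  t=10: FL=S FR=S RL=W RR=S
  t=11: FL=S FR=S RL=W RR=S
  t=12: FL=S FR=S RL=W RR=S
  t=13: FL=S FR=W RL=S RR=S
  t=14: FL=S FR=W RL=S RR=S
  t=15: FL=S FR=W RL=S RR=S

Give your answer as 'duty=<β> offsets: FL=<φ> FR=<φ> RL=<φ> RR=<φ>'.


duty β = stance ticks per leg = 12
FL: stance ticks = 12; W→S at t=10 → φ=6
FR: stance ticks = 12; W→S at t=1 → φ=15
RL: stance ticks = 12; W→S at t=13 → φ=3
RR: stance ticks = 12; W→S at t=8 → φ=8

duty=12 offsets: FL=6 FR=15 RL=3 RR=8


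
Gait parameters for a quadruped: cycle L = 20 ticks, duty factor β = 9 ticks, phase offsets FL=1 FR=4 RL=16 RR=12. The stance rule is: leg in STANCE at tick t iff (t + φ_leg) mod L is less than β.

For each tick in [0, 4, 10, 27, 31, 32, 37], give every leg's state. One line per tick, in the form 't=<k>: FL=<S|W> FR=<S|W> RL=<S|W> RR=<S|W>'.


t=0: phase=(1,4,16,12) vs β=9 → FL=S FR=S RL=W RR=W
t=4: phase=(5,8,0,16) vs β=9 → FL=S FR=S RL=S RR=W
t=10: phase=(11,14,6,2) vs β=9 → FL=W FR=W RL=S RR=S
t=27: phase=(8,11,3,19) vs β=9 → FL=S FR=W RL=S RR=W
t=31: phase=(12,15,7,3) vs β=9 → FL=W FR=W RL=S RR=S
t=32: phase=(13,16,8,4) vs β=9 → FL=W FR=W RL=S RR=S
t=37: phase=(18,1,13,9) vs β=9 → FL=W FR=S RL=W RR=W

t=0: FL=S FR=S RL=W RR=W
t=4: FL=S FR=S RL=S RR=W
t=10: FL=W FR=W RL=S RR=S
t=27: FL=S FR=W RL=S RR=W
t=31: FL=W FR=W RL=S RR=S
t=32: FL=W FR=W RL=S RR=S
t=37: FL=W FR=S RL=W RR=W


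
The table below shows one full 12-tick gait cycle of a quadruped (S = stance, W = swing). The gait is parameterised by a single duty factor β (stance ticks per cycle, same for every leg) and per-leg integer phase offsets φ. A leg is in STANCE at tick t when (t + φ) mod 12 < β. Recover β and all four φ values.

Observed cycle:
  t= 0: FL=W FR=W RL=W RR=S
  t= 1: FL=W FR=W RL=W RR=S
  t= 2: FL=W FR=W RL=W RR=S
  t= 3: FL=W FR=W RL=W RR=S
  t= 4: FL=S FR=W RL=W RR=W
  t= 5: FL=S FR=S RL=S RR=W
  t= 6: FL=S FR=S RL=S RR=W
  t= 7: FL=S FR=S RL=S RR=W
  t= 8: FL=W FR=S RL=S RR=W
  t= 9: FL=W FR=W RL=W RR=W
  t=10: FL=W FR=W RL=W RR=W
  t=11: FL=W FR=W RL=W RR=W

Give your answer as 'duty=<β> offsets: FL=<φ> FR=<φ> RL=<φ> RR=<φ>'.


duty=4 offsets: FL=8 FR=7 RL=7 RR=0

duty β = stance ticks per leg = 4
FL: stance ticks = 4; W→S at t=4 → φ=8
FR: stance ticks = 4; W→S at t=5 → φ=7
RL: stance ticks = 4; W→S at t=5 → φ=7
RR: stance ticks = 4; W→S at t=0 → φ=0


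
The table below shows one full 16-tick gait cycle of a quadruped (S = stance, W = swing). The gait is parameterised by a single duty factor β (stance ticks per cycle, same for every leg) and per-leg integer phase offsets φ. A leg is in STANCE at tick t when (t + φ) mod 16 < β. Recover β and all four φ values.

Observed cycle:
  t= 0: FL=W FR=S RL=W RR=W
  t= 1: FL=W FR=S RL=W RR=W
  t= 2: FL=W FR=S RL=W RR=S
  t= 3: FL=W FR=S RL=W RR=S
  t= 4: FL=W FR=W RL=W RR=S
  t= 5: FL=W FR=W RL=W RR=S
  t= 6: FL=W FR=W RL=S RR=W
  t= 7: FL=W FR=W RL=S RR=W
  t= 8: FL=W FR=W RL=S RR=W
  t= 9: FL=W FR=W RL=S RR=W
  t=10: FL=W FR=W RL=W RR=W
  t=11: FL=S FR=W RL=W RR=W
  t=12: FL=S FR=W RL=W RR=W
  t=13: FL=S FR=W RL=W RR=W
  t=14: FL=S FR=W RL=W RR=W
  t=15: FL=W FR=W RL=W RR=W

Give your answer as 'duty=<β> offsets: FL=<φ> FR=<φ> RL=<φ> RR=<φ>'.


duty β = stance ticks per leg = 4
FL: stance ticks = 4; W→S at t=11 → φ=5
FR: stance ticks = 4; W→S at t=0 → φ=0
RL: stance ticks = 4; W→S at t=6 → φ=10
RR: stance ticks = 4; W→S at t=2 → φ=14

duty=4 offsets: FL=5 FR=0 RL=10 RR=14


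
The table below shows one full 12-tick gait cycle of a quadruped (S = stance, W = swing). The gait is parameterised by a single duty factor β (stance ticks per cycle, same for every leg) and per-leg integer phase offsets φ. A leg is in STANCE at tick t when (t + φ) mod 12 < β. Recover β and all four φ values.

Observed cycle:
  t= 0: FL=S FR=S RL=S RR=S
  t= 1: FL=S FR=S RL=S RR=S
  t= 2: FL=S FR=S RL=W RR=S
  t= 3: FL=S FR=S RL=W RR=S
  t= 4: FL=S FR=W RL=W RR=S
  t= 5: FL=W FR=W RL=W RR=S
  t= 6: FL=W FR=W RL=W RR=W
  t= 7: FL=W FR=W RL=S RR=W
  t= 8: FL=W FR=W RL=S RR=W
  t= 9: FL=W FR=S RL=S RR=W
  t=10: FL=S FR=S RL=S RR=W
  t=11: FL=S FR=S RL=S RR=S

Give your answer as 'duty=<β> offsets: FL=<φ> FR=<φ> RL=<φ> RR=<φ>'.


duty=7 offsets: FL=2 FR=3 RL=5 RR=1

duty β = stance ticks per leg = 7
FL: stance ticks = 7; W→S at t=10 → φ=2
FR: stance ticks = 7; W→S at t=9 → φ=3
RL: stance ticks = 7; W→S at t=7 → φ=5
RR: stance ticks = 7; W→S at t=11 → φ=1


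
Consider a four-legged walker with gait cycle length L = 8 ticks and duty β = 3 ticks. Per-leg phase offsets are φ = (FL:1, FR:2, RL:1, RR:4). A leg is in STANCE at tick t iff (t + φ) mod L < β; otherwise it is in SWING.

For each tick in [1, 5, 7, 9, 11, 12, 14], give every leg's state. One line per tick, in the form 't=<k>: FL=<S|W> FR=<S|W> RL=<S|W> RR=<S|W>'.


t=1: phase=(2,3,2,5) vs β=3 → FL=S FR=W RL=S RR=W
t=5: phase=(6,7,6,1) vs β=3 → FL=W FR=W RL=W RR=S
t=7: phase=(0,1,0,3) vs β=3 → FL=S FR=S RL=S RR=W
t=9: phase=(2,3,2,5) vs β=3 → FL=S FR=W RL=S RR=W
t=11: phase=(4,5,4,7) vs β=3 → FL=W FR=W RL=W RR=W
t=12: phase=(5,6,5,0) vs β=3 → FL=W FR=W RL=W RR=S
t=14: phase=(7,0,7,2) vs β=3 → FL=W FR=S RL=W RR=S

t=1: FL=S FR=W RL=S RR=W
t=5: FL=W FR=W RL=W RR=S
t=7: FL=S FR=S RL=S RR=W
t=9: FL=S FR=W RL=S RR=W
t=11: FL=W FR=W RL=W RR=W
t=12: FL=W FR=W RL=W RR=S
t=14: FL=W FR=S RL=W RR=S
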